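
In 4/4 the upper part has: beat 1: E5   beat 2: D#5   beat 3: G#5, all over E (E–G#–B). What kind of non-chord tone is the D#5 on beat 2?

The harmony at that moment is E major triad (E, G#, B); D#5 is not a chord tone.
It is approached by step down from E5 and left by leap up to G#5.
Step in, leap out, on a weak beat — an escape tone.

Escape tone.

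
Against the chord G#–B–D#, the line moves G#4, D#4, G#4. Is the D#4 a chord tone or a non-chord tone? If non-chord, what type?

Chord tone (the fifth of G# minor triad).

G# minor triad contains G#, B, D#; D# is the fifth, so it is a chord tone.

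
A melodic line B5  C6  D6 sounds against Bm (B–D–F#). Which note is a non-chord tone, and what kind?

C6 is a passing tone.

The harmony at that moment is B minor triad (B, D, F#); C6 is not a chord tone.
It is approached by step up from B5 and left by step up to D6.
Step in, step out in the same direction — a passing tone.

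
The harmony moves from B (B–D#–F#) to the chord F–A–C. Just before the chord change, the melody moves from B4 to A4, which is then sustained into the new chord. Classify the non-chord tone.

The harmony at that moment is B major triad (B, D#, F#); A4 is not a chord tone.
It is approached by step down from B4 and then sustained as the same pitch into the next harmony.
Arriving early and becoming a chord tone when the harmony changes — an anticipation.

A4 is an anticipation.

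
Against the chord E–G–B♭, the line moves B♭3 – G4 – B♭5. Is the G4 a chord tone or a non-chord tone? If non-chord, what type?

Chord tone (the third of E diminished triad).

E diminished triad contains E, G, B♭; G is the third, so it is a chord tone.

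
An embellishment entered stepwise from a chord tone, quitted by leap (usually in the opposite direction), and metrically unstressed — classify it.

Approach: by step. Departure: by leap. Metric position: weak.
Step in, leap out, from a weak position — an escape tone (échappée). (It is the mirror image of the appoggiatura, which leaps in and steps out on a strong beat.)

Escape tone.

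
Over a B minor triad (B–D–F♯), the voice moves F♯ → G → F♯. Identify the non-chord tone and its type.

G is a neighbor tone.

The harmony at that moment is B minor triad (B, D, F♯); G is not a chord tone.
It is approached by step up from F♯ and left by step down to F♯.
Step away and step back to the same note — a neighbor tone (upper neighbor).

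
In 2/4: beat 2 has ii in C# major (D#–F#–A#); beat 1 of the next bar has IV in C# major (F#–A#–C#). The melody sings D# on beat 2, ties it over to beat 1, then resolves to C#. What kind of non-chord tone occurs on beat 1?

The harmony at that moment is F# major triad (F#, A#, C#); D# is not a chord tone.
It is held over (the same pitch as the preceding D#) and left by step down to C#.
Held over from the previous chord and resolving down by step — a suspension.

Suspension.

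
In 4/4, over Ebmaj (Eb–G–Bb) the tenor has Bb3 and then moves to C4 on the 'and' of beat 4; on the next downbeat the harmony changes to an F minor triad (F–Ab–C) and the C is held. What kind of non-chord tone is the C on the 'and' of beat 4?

The harmony at that moment is Eb major triad (Eb, G, Bb); C4 is not a chord tone.
It is approached by step up from Bb3 and then sustained as the same pitch into the next harmony.
Arriving early and becoming a chord tone when the harmony changes — an anticipation.

Anticipation.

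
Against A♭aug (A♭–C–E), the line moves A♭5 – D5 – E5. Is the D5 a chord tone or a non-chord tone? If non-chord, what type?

Non-chord tone — an appoggiatura.

The harmony at that moment is A♭ augmented triad (A♭, C, E); D5 is not a chord tone.
It is approached by leap down from A♭5 and left by step up to E5.
Leap in, step out — an appoggiatura.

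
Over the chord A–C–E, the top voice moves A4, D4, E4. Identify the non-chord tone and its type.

D4 is an appoggiatura.

The harmony at that moment is A minor triad (A, C, E); D4 is not a chord tone.
It is approached by leap down from A4 and left by step up to E4.
Leap in, step out — an appoggiatura.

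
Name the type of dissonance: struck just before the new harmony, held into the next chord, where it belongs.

Approach: ahead of the chord change (typically by step), so it is dissonant against the current harmony. Departure: none — the same pitch is restated or held and is a chord tone of the new harmony.
Dissonant first, consonant once the harmony catches up: the note simply arrives early — an anticipation. (The reverse timing, consonant first and dissonant after the change, would be a suspension or retardation.)

Anticipation.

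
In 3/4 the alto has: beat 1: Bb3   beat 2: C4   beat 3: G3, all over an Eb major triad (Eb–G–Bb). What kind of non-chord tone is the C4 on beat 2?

Escape tone.

The harmony at that moment is Eb major triad (Eb, G, Bb); C4 is not a chord tone.
It is approached by step up from Bb3 and left by leap down to G3.
Step in, leap out, on a weak beat — an escape tone.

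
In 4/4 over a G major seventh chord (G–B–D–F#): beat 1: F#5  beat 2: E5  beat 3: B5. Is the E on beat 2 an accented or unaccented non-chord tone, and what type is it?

The harmony at that moment is G major seventh chord (G, B, D, F#); E5 is not a chord tone.
It is approached by step down from F#5 and left by leap up to B5.
Step in, leap out — an escape tone.
It falls on a weak beat, so it is unaccented.

Unaccented escape tone.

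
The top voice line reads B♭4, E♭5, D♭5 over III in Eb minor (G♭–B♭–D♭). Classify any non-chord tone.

E♭5 is an appoggiatura.

The harmony at that moment is G♭ major triad (G♭, B♭, D♭); E♭5 is not a chord tone.
It is approached by leap up from B♭4 and left by step down to D♭5.
Leap in, step out — an appoggiatura.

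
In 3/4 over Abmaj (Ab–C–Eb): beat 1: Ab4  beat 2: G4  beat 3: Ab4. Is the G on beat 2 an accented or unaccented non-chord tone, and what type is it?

Unaccented neighbor tone.

The harmony at that moment is Ab major triad (Ab, C, Eb); G4 is not a chord tone.
It is approached by step down from Ab4 and left by step up to Ab4.
Step away and step back to the same note — a neighbor tone (lower neighbor).
It falls on a weak beat, so it is unaccented.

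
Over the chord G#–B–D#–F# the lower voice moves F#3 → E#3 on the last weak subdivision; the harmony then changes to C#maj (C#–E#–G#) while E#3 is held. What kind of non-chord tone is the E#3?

E#3 is an anticipation.

The harmony at that moment is G# minor seventh chord (G#, B, D#, F#); E#3 is not a chord tone.
It is approached by step down from F#3 and then sustained as the same pitch into the next harmony.
Arriving early and becoming a chord tone when the harmony changes — an anticipation.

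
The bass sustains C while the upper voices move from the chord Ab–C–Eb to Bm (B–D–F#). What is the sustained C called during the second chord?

Pedal tone (pedal point).

The harmony at that moment is B minor triad (B, D, F#); C is not a chord tone.
It is held over (the same pitch as the preceding C) and then sustained as the same pitch into the next harmony.
Sustained through a change of harmony — a pedal tone.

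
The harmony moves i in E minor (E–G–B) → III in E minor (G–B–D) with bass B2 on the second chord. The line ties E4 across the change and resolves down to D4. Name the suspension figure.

4–3 suspension.

At the second chord the bass is B2. The suspended E4 lies a fourth above the bass; after resolving down by step to D4, the interval above the bass becomes a third.
Suspension figures are named by those two intervals: 4–3.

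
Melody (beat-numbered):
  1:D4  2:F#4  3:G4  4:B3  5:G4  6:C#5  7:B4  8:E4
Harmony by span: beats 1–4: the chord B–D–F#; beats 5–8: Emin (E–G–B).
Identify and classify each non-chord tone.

G4 (beat 3) — escape tone; C#5 (beat 6) — appoggiatura.

The harmony at that moment is B minor triad (B, D, F#); G4 is not a chord tone.
It is approached by step up from F#4 and left by leap down to B3.
Step in, leap out — an escape tone.
The harmony at that moment is E minor triad (E, G, B); C#5 is not a chord tone.
It is approached by leap up from G4 and left by step down to B4.
Leap in, step out — an appoggiatura.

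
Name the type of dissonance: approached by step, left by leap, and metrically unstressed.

Escape tone.

Approach: by step. Departure: by leap. Metric position: weak.
Step in, leap out, from a weak position — an escape tone (échappée). (It is the mirror image of the appoggiatura, which leaps in and steps out on a strong beat.)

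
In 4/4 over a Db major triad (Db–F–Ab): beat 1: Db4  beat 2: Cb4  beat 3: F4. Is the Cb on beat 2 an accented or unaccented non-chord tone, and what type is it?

Unaccented escape tone.

The harmony at that moment is Db major triad (Db, F, Ab); Cb4 is not a chord tone.
It is approached by step down from Db4 and left by leap up to F4.
Step in, leap out — an escape tone.
It falls on a weak beat, so it is unaccented.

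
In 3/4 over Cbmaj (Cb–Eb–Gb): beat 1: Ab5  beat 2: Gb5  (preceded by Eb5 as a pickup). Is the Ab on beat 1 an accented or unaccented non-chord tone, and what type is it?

The harmony at that moment is Cb major triad (Cb, Eb, Gb); Ab5 is not a chord tone.
It is approached by leap up from Eb5 and left by step down to Gb5.
Leap in, step out — an appoggiatura.
It falls on the downbeat, so it is accented.

Accented appoggiatura.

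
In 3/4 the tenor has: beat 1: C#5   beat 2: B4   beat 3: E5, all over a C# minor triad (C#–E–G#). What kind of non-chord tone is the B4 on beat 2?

The harmony at that moment is C# minor triad (C#, E, G#); B4 is not a chord tone.
It is approached by step down from C#5 and left by leap up to E5.
Step in, leap out, on a weak beat — an escape tone.

Escape tone.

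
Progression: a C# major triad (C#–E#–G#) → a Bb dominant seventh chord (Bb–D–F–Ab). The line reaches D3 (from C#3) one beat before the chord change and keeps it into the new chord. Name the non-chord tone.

D3 is an anticipation.

The harmony at that moment is C# major triad (C#, E#, G#); D3 is not a chord tone.
It is approached by step up from C#3 and then sustained as the same pitch into the next harmony.
Arriving early and becoming a chord tone when the harmony changes — an anticipation.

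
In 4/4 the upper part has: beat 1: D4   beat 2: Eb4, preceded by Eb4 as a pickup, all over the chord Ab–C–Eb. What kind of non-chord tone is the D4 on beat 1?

The harmony at that moment is Ab major triad (Ab, C, Eb); D4 is not a chord tone.
It is approached by step down from Eb4 and left by step up to Eb4.
Step away and step back to the same note — a neighbor tone (lower neighbor).

Lower neighbor tone.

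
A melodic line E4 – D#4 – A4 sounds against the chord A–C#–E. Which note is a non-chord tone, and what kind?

The harmony at that moment is A major triad (A, C#, E); D#4 is not a chord tone.
It is approached by step down from E4 and left by leap up to A4.
Step in, leap out — an escape tone.

D#4 is an escape tone.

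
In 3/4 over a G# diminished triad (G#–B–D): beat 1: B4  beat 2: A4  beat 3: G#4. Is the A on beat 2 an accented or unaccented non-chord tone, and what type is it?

The harmony at that moment is G# diminished triad (G#, B, D); A4 is not a chord tone.
It is approached by step down from B4 and left by step down to G#4.
Step in, step out in the same direction — a passing tone.
It falls on a weak beat, so it is unaccented.

Unaccented passing tone.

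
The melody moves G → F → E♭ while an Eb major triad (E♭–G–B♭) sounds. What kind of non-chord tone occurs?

The harmony at that moment is E♭ major triad (E♭, G, B♭); F is not a chord tone.
It is approached by step down from G and left by step down to E♭.
Step in, step out in the same direction — a passing tone.

F is a passing tone.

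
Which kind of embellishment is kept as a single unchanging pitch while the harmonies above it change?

Approach: none. Departure: none — a single pitch is sustained while the chords change around it, passing through harmonies that do not contain it.
No melodic motion at all; the dissonance is created entirely by the moving harmonies against the stationary note — a pedal tone (pedal point).

Pedal tone.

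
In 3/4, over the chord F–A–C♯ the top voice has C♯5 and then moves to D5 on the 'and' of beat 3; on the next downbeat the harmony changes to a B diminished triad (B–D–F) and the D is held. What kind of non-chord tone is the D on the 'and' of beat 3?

The harmony at that moment is F augmented triad (F, A, C♯); D5 is not a chord tone.
It is approached by step up from C♯5 and then sustained as the same pitch into the next harmony.
Arriving early and becoming a chord tone when the harmony changes — an anticipation.

Anticipation.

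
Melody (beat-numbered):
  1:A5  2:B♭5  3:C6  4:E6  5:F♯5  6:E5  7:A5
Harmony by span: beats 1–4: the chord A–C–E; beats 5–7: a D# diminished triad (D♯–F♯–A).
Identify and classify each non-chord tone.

The harmony at that moment is A minor triad (A, C, E); B♭5 is not a chord tone.
It is approached by step up from A5 and left by step up to C6.
Step in, step out in the same direction — a passing tone.
The harmony at that moment is D♯ diminished triad (D♯, F♯, A); E5 is not a chord tone.
It is approached by step down from F♯5 and left by leap up to A5.
Step in, leap out — an escape tone.

B♭5 (beat 2) — passing tone; E5 (beat 6) — escape tone.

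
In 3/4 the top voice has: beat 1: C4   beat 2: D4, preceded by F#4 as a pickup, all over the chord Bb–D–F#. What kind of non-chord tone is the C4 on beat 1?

The harmony at that moment is Bb augmented triad (Bb, D, F#); C4 is not a chord tone.
It is approached by leap down from F#4 and left by step up to D4.
Leap in, step out, metrically accented — an appoggiatura.

Appoggiatura.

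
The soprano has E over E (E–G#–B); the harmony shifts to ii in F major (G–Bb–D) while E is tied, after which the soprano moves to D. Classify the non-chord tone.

E is a suspension.

The harmony at that moment is G minor triad (G, Bb, D); E is not a chord tone.
It is held over (the same pitch as the preceding E) and left by step down to D.
Held over from the previous chord and resolving down by step — a suspension.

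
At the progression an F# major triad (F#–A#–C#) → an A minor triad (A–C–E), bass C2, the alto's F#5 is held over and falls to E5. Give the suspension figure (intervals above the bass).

4–3 suspension.

At the second chord the bass is C2. The suspended F#5 lies a fourth above the bass; after resolving down by step to E5, the interval above the bass becomes a third.
Suspension figures are named by those two intervals: 4–3.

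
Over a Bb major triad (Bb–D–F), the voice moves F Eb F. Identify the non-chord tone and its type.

Eb is a neighbor tone.

The harmony at that moment is Bb major triad (Bb, D, F); Eb is not a chord tone.
It is approached by step down from F and left by step up to F.
Step away and step back to the same note — a neighbor tone (lower neighbor).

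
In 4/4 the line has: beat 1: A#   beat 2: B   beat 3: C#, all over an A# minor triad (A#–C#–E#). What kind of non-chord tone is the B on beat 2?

The harmony at that moment is A# minor triad (A#, C#, E#); B is not a chord tone.
It is approached by step up from A# and left by step up to C#.
Step in, step out in the same direction — a passing tone.

Passing tone.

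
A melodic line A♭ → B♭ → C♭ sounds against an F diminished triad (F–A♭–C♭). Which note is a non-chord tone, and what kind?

B♭ is a passing tone.

The harmony at that moment is F diminished triad (F, A♭, C♭); B♭ is not a chord tone.
It is approached by step up from A♭ and left by step up to C♭.
Step in, step out in the same direction — a passing tone.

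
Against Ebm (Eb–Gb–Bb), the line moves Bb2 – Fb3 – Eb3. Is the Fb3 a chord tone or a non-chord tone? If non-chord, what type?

The harmony at that moment is Eb minor triad (Eb, Gb, Bb); Fb3 is not a chord tone.
It is approached by leap up from Bb2 and left by step down to Eb3.
Leap in, step out — an appoggiatura.

Non-chord tone — an appoggiatura.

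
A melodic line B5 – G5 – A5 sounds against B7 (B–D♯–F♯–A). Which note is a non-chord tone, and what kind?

The harmony at that moment is B dominant seventh chord (B, D♯, F♯, A); G5 is not a chord tone.
It is approached by leap down from B5 and left by step up to A5.
Leap in, step out — an appoggiatura.

G5 is an appoggiatura.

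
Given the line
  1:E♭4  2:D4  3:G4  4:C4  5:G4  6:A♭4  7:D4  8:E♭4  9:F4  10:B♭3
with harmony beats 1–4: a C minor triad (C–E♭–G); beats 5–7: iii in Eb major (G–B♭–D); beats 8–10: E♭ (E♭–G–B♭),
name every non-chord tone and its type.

D4 (beat 2) — escape tone; A♭4 (beat 6) — escape tone; F4 (beat 9) — escape tone.

The harmony at that moment is C minor triad (C, E♭, G); D4 is not a chord tone.
It is approached by step down from E♭4 and left by leap up to G4.
Step in, leap out — an escape tone.
The harmony at that moment is G minor triad (G, B♭, D); A♭4 is not a chord tone.
It is approached by step up from G4 and left by leap down to D4.
Step in, leap out — an escape tone.
The harmony at that moment is E♭ major triad (E♭, G, B♭); F4 is not a chord tone.
It is approached by step up from E♭4 and left by leap down to B♭3.
Step in, leap out — an escape tone.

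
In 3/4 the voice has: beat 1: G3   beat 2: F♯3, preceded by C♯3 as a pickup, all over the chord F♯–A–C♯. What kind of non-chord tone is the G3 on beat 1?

Appoggiatura.

The harmony at that moment is F♯ minor triad (F♯, A, C♯); G3 is not a chord tone.
It is approached by leap up from C♯3 and left by step down to F♯3.
Leap in, step out, metrically accented — an appoggiatura.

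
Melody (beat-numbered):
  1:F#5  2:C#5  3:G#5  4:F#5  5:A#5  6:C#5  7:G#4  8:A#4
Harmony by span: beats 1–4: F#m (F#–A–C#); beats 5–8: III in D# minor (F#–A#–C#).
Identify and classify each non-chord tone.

G#5 (beat 3) — appoggiatura; G#4 (beat 7) — appoggiatura.

The harmony at that moment is F# minor triad (F#, A, C#); G#5 is not a chord tone.
It is approached by leap up from C#5 and left by step down to F#5.
Leap in, step out — an appoggiatura.
The harmony at that moment is F# major triad (F#, A#, C#); G#4 is not a chord tone.
It is approached by leap down from C#5 and left by step up to A#4.
Leap in, step out — an appoggiatura.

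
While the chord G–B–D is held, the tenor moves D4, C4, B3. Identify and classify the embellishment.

The harmony at that moment is G major triad (G, B, D); C4 is not a chord tone.
It is approached by step down from D4 and left by step down to B3.
Step in, step out in the same direction — a passing tone.

C4 is a passing tone.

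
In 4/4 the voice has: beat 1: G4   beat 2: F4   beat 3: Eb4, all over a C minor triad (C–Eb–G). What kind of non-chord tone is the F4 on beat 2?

The harmony at that moment is C minor triad (C, Eb, G); F4 is not a chord tone.
It is approached by step down from G4 and left by step down to Eb4.
Step in, step out in the same direction — a passing tone.

Passing tone.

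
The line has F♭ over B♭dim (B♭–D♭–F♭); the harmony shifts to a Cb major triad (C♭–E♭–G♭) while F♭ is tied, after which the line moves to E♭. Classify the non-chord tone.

F♭ is a suspension.

The harmony at that moment is C♭ major triad (C♭, E♭, G♭); F♭ is not a chord tone.
It is held over (the same pitch as the preceding F♭) and left by step down to E♭.
Held over from the previous chord and resolving down by step — a suspension.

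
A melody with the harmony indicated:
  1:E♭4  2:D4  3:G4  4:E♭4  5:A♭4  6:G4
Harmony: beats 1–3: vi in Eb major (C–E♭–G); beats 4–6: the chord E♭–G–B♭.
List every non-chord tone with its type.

D4 (beat 2) — escape tone; A♭4 (beat 5) — appoggiatura.

The harmony at that moment is C minor triad (C, E♭, G); D4 is not a chord tone.
It is approached by step down from E♭4 and left by leap up to G4.
Step in, leap out — an escape tone.
The harmony at that moment is E♭ major triad (E♭, G, B♭); A♭4 is not a chord tone.
It is approached by leap up from E♭4 and left by step down to G4.
Leap in, step out — an appoggiatura.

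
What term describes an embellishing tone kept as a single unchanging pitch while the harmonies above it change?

Pedal tone.

Approach: none. Departure: none — a single pitch is sustained while the chords change around it, passing through harmonies that do not contain it.
No melodic motion at all; the dissonance is created entirely by the moving harmonies against the stationary note — a pedal tone (pedal point).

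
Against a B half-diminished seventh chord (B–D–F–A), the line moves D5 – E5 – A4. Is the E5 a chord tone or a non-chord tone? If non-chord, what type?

The harmony at that moment is B half-diminished seventh chord (B, D, F, A); E5 is not a chord tone.
It is approached by step up from D5 and left by leap down to A4.
Step in, leap out — an escape tone.

Non-chord tone — an escape tone.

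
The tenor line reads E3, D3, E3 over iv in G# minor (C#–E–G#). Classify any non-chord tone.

The harmony at that moment is C# minor triad (C#, E, G#); D3 is not a chord tone.
It is approached by step down from E3 and left by step up to E3.
Step away and step back to the same note — a neighbor tone (lower neighbor).

D3 is a neighbor tone.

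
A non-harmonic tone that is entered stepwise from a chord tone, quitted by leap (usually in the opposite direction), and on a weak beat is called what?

Escape tone.

Approach: by step. Departure: by leap. Metric position: weak.
Step in, leap out, from a weak position — an escape tone (échappée). (It is the mirror image of the appoggiatura, which leaps in and steps out on a strong beat.)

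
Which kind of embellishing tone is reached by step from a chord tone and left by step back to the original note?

Neighbor tone.

Approach: by step. Departure: by step in the opposite direction, back to the starting pitch.
Stepwise on both sides but reversing to return to the same chord tone — a neighbor tone. (Had it continued onward in the same direction it would be a passing tone instead.)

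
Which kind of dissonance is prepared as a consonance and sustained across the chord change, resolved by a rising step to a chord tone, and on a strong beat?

Approach: by preparation — the pitch is first a chord tone, then held (tied or repeated) while the harmony changes under it. Departure: up by step. Metric position: strong.
A prepared dissonance that resolves upward by step — a retardation. (The same figure resolving downward would be a suspension.)

Retardation.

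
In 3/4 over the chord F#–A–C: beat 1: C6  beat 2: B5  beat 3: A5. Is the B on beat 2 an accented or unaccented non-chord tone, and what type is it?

The harmony at that moment is F# diminished triad (F#, A, C); B5 is not a chord tone.
It is approached by step down from C6 and left by step down to A5.
Step in, step out in the same direction — a passing tone.
It falls on a weak beat, so it is unaccented.

Unaccented passing tone.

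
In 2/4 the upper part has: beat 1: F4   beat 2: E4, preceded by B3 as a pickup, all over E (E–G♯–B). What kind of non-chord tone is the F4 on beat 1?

Appoggiatura.

The harmony at that moment is E major triad (E, G♯, B); F4 is not a chord tone.
It is approached by leap up from B3 and left by step down to E4.
Leap in, step out, metrically accented — an appoggiatura.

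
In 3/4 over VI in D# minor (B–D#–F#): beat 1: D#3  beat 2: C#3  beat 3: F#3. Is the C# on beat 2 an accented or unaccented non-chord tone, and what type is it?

Unaccented escape tone.

The harmony at that moment is B major triad (B, D#, F#); C#3 is not a chord tone.
It is approached by step down from D#3 and left by leap up to F#3.
Step in, leap out — an escape tone.
It falls on a weak beat, so it is unaccented.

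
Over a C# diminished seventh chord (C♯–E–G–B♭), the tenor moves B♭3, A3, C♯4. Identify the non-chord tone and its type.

A3 is an escape tone.

The harmony at that moment is C♯ diminished seventh chord (C♯, E, G, B♭); A3 is not a chord tone.
It is approached by step down from B♭3 and left by leap up to C♯4.
Step in, leap out — an escape tone.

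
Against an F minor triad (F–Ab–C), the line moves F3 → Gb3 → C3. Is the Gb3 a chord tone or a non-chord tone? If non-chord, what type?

Non-chord tone — an escape tone.

The harmony at that moment is F minor triad (F, Ab, C); Gb3 is not a chord tone.
It is approached by step up from F3 and left by leap down to C3.
Step in, leap out — an escape tone.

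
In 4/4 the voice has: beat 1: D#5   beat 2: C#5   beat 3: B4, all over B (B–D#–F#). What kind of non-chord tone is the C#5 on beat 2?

Passing tone.

The harmony at that moment is B major triad (B, D#, F#); C#5 is not a chord tone.
It is approached by step down from D#5 and left by step down to B4.
Step in, step out in the same direction — a passing tone.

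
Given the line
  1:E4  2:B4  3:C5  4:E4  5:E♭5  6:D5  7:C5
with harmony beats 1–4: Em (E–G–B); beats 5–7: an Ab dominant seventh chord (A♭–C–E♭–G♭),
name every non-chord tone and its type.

The harmony at that moment is E minor triad (E, G, B); C5 is not a chord tone.
It is approached by step up from B4 and left by leap down to E4.
Step in, leap out — an escape tone.
The harmony at that moment is A♭ dominant seventh chord (A♭, C, E♭, G♭); D5 is not a chord tone.
It is approached by step down from E♭5 and left by step down to C5.
Step in, step out in the same direction — a passing tone.

C5 (beat 3) — escape tone; D5 (beat 6) — passing tone.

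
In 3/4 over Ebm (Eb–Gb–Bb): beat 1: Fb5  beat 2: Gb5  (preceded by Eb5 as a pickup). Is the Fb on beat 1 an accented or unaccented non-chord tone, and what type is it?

The harmony at that moment is Eb minor triad (Eb, Gb, Bb); Fb5 is not a chord tone.
It is approached by step up from Eb5 and left by step up to Gb5.
Step in, step out in the same direction — a passing tone.
It falls on the downbeat, so it is accented.

Accented passing tone.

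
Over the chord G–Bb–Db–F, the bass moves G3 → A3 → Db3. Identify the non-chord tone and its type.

A3 is an escape tone.

The harmony at that moment is G half-diminished seventh chord (G, Bb, Db, F); A3 is not a chord tone.
It is approached by step up from G3 and left by leap down to Db3.
Step in, leap out — an escape tone.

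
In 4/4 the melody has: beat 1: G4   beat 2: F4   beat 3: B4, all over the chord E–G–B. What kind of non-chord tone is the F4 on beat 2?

The harmony at that moment is E minor triad (E, G, B); F4 is not a chord tone.
It is approached by step down from G4 and left by leap up to B4.
Step in, leap out, on a weak beat — an escape tone.

Escape tone.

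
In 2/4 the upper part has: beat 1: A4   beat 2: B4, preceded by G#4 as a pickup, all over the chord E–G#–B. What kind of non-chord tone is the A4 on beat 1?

Passing tone.

The harmony at that moment is E major triad (E, G#, B); A4 is not a chord tone.
It is approached by step up from G#4 and left by step up to B4.
Step in, step out in the same direction — a passing tone.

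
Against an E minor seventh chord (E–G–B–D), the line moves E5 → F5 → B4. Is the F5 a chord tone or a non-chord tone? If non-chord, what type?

Non-chord tone — an escape tone.

The harmony at that moment is E minor seventh chord (E, G, B, D); F5 is not a chord tone.
It is approached by step up from E5 and left by leap down to B4.
Step in, leap out — an escape tone.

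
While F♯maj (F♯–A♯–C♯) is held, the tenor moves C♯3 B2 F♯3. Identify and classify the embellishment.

The harmony at that moment is F♯ major triad (F♯, A♯, C♯); B2 is not a chord tone.
It is approached by step down from C♯3 and left by leap up to F♯3.
Step in, leap out — an escape tone.

B2 is an escape tone.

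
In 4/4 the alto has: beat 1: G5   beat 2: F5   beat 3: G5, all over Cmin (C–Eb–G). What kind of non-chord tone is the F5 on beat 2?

Lower neighbor tone.

The harmony at that moment is C minor triad (C, Eb, G); F5 is not a chord tone.
It is approached by step down from G5 and left by step up to G5.
Step away and step back to the same note — a neighbor tone (lower neighbor).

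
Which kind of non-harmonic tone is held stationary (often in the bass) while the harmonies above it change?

Approach: none. Departure: none — a single pitch is sustained while the chords change around it, passing through harmonies that do not contain it.
No melodic motion at all; the dissonance is created entirely by the moving harmonies against the stationary note — a pedal tone (pedal point).

Pedal tone.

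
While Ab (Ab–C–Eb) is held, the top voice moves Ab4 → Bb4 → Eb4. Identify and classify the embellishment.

The harmony at that moment is Ab major triad (Ab, C, Eb); Bb4 is not a chord tone.
It is approached by step up from Ab4 and left by leap down to Eb4.
Step in, leap out — an escape tone.

Bb4 is an escape tone.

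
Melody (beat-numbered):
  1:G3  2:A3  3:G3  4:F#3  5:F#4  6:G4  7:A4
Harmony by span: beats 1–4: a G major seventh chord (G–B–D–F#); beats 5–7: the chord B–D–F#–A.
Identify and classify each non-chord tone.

The harmony at that moment is G major seventh chord (G, B, D, F#); A3 is not a chord tone.
It is approached by step up from G3 and left by step down to G3.
Step away and step back to the same note — a neighbor tone (upper neighbor).
The harmony at that moment is B minor seventh chord (B, D, F#, A); G4 is not a chord tone.
It is approached by step up from F#4 and left by step up to A4.
Step in, step out in the same direction — a passing tone.

A3 (beat 2) — neighbor tone; G4 (beat 6) — passing tone.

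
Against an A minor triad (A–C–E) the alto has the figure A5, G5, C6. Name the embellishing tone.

The harmony at that moment is A minor triad (A, C, E); G5 is not a chord tone.
It is approached by step down from A5 and left by leap up to C6.
Step in, leap out — an escape tone.

G5 is an escape tone.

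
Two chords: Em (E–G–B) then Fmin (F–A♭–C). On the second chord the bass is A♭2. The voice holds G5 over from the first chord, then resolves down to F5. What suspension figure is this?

7–6 suspension.

At the second chord the bass is A♭2. The suspended G5 lies a seventh above the bass; after resolving down by step to F5, the interval above the bass becomes a sixth.
Suspension figures are named by those two intervals: 7–6.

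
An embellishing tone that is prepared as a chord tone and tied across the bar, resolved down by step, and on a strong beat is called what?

Suspension.

Approach: by preparation — the pitch is first a chord tone, then held (tied or repeated) while the harmony changes under it. Departure: down by step. Metric position: strong.
A prepared dissonance that resolves downward by step — a suspension. (The same figure resolving upward would be a retardation.)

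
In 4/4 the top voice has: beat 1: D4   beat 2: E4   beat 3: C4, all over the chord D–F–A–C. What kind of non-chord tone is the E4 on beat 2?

The harmony at that moment is D minor seventh chord (D, F, A, C); E4 is not a chord tone.
It is approached by step up from D4 and left by leap down to C4.
Step in, leap out, on a weak beat — an escape tone.

Escape tone.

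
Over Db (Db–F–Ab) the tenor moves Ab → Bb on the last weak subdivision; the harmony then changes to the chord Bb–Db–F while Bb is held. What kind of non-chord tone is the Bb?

Bb is an anticipation.

The harmony at that moment is Db major triad (Db, F, Ab); Bb is not a chord tone.
It is approached by step up from Ab and then sustained as the same pitch into the next harmony.
Arriving early and becoming a chord tone when the harmony changes — an anticipation.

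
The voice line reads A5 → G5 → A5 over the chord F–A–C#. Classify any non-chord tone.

G5 is a neighbor tone.

The harmony at that moment is F augmented triad (F, A, C#); G5 is not a chord tone.
It is approached by step down from A5 and left by step up to A5.
Step away and step back to the same note — a neighbor tone (lower neighbor).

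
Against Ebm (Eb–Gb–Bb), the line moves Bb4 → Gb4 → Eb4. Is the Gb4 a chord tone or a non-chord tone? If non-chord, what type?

Chord tone (the third of Eb minor triad).

Eb minor triad contains Eb, Gb, Bb; Gb is the third, so it is a chord tone.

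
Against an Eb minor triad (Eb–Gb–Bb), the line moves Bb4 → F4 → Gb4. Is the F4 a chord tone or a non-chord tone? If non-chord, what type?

Non-chord tone — an appoggiatura.

The harmony at that moment is Eb minor triad (Eb, Gb, Bb); F4 is not a chord tone.
It is approached by leap down from Bb4 and left by step up to Gb4.
Leap in, step out — an appoggiatura.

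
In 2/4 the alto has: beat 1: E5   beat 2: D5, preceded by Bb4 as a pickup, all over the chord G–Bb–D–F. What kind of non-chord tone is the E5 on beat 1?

The harmony at that moment is G minor seventh chord (G, Bb, D, F); E5 is not a chord tone.
It is approached by leap up from Bb4 and left by step down to D5.
Leap in, step out, metrically accented — an appoggiatura.

Appoggiatura.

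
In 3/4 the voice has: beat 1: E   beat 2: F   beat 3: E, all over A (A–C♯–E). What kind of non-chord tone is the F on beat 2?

The harmony at that moment is A major triad (A, C♯, E); F is not a chord tone.
It is approached by step up from E and left by step down to E.
Step away and step back to the same note — a neighbor tone (upper neighbor).

Upper neighbor tone.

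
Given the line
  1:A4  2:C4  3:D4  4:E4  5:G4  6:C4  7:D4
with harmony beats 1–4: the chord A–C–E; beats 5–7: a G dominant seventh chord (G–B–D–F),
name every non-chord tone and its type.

D4 (beat 3) — passing tone; C4 (beat 6) — appoggiatura.

The harmony at that moment is A minor triad (A, C, E); D4 is not a chord tone.
It is approached by step up from C4 and left by step up to E4.
Step in, step out in the same direction — a passing tone.
The harmony at that moment is G dominant seventh chord (G, B, D, F); C4 is not a chord tone.
It is approached by leap down from G4 and left by step up to D4.
Leap in, step out — an appoggiatura.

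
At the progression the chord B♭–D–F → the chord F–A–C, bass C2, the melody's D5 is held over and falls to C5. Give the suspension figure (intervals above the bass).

9–8 suspension.

At the second chord the bass is C2. The suspended D5 lies a ninth above the bass; after resolving down by step to C5, the interval above the bass becomes an octave.
Suspension figures are named by those two intervals: 9–8.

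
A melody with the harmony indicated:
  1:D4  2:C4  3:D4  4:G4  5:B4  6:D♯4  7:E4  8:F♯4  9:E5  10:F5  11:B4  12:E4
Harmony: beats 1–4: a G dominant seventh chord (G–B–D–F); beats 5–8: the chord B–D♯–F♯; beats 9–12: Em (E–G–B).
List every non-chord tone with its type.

The harmony at that moment is G dominant seventh chord (G, B, D, F); C4 is not a chord tone.
It is approached by step down from D4 and left by step up to D4.
Step away and step back to the same note — a neighbor tone (lower neighbor).
The harmony at that moment is B major triad (B, D♯, F♯); E4 is not a chord tone.
It is approached by step up from D♯4 and left by step up to F♯4.
Step in, step out in the same direction — a passing tone.
The harmony at that moment is E minor triad (E, G, B); F5 is not a chord tone.
It is approached by step up from E5 and left by leap down to B4.
Step in, leap out — an escape tone.

C4 (beat 2) — neighbor tone; E4 (beat 7) — passing tone; F5 (beat 10) — escape tone.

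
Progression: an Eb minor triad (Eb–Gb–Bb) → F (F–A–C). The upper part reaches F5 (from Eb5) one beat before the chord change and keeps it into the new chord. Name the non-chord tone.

F5 is an anticipation.

The harmony at that moment is Eb minor triad (Eb, Gb, Bb); F5 is not a chord tone.
It is approached by step up from Eb5 and then sustained as the same pitch into the next harmony.
Arriving early and becoming a chord tone when the harmony changes — an anticipation.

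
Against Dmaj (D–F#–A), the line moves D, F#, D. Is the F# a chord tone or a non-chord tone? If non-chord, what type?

D major triad contains D, F#, A; F# is the third, so it is a chord tone.

Chord tone (the third of D major triad).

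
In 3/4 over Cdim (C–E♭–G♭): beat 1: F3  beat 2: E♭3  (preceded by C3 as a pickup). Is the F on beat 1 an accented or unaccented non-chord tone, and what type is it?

Accented appoggiatura.

The harmony at that moment is C diminished triad (C, E♭, G♭); F3 is not a chord tone.
It is approached by leap up from C3 and left by step down to E♭3.
Leap in, step out — an appoggiatura.
It falls on the downbeat, so it is accented.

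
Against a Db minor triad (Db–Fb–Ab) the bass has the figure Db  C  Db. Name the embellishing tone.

The harmony at that moment is Db minor triad (Db, Fb, Ab); C is not a chord tone.
It is approached by step down from Db and left by step up to Db.
Step away and step back to the same note — a neighbor tone (lower neighbor).

C is a neighbor tone.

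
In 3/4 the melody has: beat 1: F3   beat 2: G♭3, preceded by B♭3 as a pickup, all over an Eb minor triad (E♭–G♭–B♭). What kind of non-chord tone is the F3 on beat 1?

Appoggiatura.

The harmony at that moment is E♭ minor triad (E♭, G♭, B♭); F3 is not a chord tone.
It is approached by leap down from B♭3 and left by step up to G♭3.
Leap in, step out, metrically accented — an appoggiatura.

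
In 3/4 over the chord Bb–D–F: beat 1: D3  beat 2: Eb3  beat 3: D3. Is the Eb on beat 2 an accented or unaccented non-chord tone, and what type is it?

The harmony at that moment is Bb major triad (Bb, D, F); Eb3 is not a chord tone.
It is approached by step up from D3 and left by step down to D3.
Step away and step back to the same note — a neighbor tone (upper neighbor).
It falls on a weak beat, so it is unaccented.

Unaccented neighbor tone.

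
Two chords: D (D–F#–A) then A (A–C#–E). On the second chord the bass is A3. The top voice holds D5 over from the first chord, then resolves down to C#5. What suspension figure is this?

4–3 suspension.

At the second chord the bass is A3. The suspended D5 lies a fourth above the bass; after resolving down by step to C#5, the interval above the bass becomes a third.
Suspension figures are named by those two intervals: 4–3.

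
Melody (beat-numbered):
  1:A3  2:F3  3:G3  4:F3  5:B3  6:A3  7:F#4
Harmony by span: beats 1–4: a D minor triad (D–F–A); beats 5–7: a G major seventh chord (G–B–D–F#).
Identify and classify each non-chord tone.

G3 (beat 3) — neighbor tone; A3 (beat 6) — escape tone.

The harmony at that moment is D minor triad (D, F, A); G3 is not a chord tone.
It is approached by step up from F3 and left by step down to F3.
Step away and step back to the same note — a neighbor tone (upper neighbor).
The harmony at that moment is G major seventh chord (G, B, D, F#); A3 is not a chord tone.
It is approached by step down from B3 and left by leap up to F#4.
Step in, leap out — an escape tone.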